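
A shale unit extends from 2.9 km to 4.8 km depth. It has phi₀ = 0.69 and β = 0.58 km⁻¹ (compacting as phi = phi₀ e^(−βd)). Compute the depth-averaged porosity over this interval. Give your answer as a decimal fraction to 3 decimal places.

0.078

⟨phi⟩ = (1/(d₂−d₁)) ∫ phi₀ e^(−βd) dd = phi₀·(e^(−β·d₁) − e^(−β·d₂)) / (β·(d₂−d₁))
e^(−0.58×2.9) = 0.1860; e^(−0.58×4.8) = 0.0618
⟨phi⟩ = 0.69 × (0.1860 − 0.0618) / (0.58 × 1.9) = 0.69 × 0.1127 = 0.0778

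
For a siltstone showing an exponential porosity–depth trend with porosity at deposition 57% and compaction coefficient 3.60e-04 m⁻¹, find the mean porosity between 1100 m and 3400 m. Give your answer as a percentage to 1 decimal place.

Working in km (1 km = 1000 m; β in km⁻¹ = β in m⁻¹ × 1000):
⟨phi⟩ = (1/(Z₂−Z₁)) ∫ phi₀ e^(−βZ) dZ = phi₀·(e^(−β·Z₁) − e^(−β·Z₂)) / (β·(Z₂−Z₁))
e^(−0.36×1.1) = 0.6730; e^(−0.36×3.4) = 0.2941
⟨phi⟩ = 0.57 × (0.6730 − 0.2941) / (0.36 × 2.3) = 0.57 × 0.4577 = 0.2609

26.1%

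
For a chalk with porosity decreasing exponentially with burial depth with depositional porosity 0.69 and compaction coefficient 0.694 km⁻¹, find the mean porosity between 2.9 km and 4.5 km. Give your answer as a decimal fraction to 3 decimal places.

⟨n⟩ = (1/(Z₂−Z₁)) ∫ n₀ e^(−cZ) dZ = n₀·(e^(−c·Z₁) − e^(−c·Z₂)) / (c·(Z₂−Z₁))
e^(−0.694×2.9) = 0.1336; e^(−0.694×4.5) = 0.0440
⟨n⟩ = 0.69 × (0.1336 − 0.0440) / (0.694 × 1.6) = 0.69 × 0.0807 = 0.0557

0.056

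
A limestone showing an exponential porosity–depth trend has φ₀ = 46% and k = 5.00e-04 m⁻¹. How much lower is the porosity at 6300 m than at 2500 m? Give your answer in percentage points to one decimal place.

11.2 percentage points

Working in km (1 km = 1000 m; k in km⁻¹ = k in m⁻¹ × 1000):
φ(2.5) = 0.46·e^(−0.5×2.5) = 0.1318
φ(6.3) = 0.46·e^(−0.5×6.3) = 0.0197
Δφ = 0.1318 − 0.0197 = 0.1121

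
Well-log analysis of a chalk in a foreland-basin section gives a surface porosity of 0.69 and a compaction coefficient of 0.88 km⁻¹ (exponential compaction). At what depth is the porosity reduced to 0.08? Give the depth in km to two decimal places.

Invert Athy's law: z = ln(phi₀/phi) / k
z = ln(0.69/0.08) / 0.88 = ln(8.625) / 0.88 = 2.1547 / 0.88 = 2.448 km

2.45 km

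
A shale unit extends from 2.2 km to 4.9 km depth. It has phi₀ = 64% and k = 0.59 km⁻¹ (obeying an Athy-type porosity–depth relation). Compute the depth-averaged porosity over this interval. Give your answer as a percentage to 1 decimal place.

8.7%

⟨phi⟩ = (1/(Z₂−Z₁)) ∫ phi₀ e^(−kZ) dZ = phi₀·(e^(−k·Z₁) − e^(−k·Z₂)) / (k·(Z₂−Z₁))
e^(−0.59×2.2) = 0.2731; e^(−0.59×4.9) = 0.0555
⟨phi⟩ = 0.64 × (0.2731 − 0.0555) / (0.59 × 2.7) = 0.64 × 0.1366 = 0.0874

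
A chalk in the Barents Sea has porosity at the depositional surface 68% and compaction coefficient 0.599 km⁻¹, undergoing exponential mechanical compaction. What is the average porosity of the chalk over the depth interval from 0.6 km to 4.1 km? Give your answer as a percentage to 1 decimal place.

19.9%

⟨phi⟩ = (1/(z₂−z₁)) ∫ phi₀ e^(−kz) dz = phi₀·(e^(−k·z₁) − e^(−k·z₂)) / (k·(z₂−z₁))
e^(−0.599×0.6) = 0.6981; e^(−0.599×4.1) = 0.0858
⟨phi⟩ = 0.68 × (0.6981 − 0.0858) / (0.599 × 3.5) = 0.68 × 0.2921 = 0.1986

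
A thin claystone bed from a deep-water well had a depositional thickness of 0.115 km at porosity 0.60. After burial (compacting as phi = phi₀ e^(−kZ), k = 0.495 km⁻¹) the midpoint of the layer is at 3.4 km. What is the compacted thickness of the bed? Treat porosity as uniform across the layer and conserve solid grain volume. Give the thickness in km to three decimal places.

0.052 km

Porosity at 3.4 km: phi = 0.6·exp(−0.495×3.4) = 0.1115
Solid-volume conservation: h(1−phi) = h₀(1−phi₀) ⇒ h = h₀·(1−phi₀)/(1−phi)
h = 0.115 × (1 − 0.6)/(1 − 0.1115) = 0.115 × 0.4502 = 0.0518 km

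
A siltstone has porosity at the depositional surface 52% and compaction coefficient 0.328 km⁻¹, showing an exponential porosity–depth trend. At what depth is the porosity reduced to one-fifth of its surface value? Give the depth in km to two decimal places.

4.91 km

n/n₀ = 1/5 ⇒ exp(−c·d) = 1/5 ⇒ d = ln(5) / c
d = 1.6094 / 0.328 = 4.907 km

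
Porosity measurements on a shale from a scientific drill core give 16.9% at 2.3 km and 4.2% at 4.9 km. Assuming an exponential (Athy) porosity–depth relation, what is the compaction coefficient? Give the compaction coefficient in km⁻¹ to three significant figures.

Athy: φ(d) = φ₀ e^(−cd) ⇒ φ₁/φ₂ = e^{c(d₂−d₁)} ⇒ c = ln(φ₁/φ₂)/(d₂−d₁)
c = ln(0.169/0.042) / (4.9 − 2.3) = ln(4.024) / 2.6 = 1.3922 / 2.6 = 0.5355 km⁻¹

0.535 km⁻¹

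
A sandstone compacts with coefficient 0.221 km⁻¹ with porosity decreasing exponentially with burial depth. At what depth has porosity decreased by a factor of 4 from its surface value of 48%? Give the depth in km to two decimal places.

6.27 km

phi/phi₀ = 1/4 ⇒ exp(−c·d) = 1/4 ⇒ d = ln(4) / c
d = 1.3863 / 0.221 = 6.273 km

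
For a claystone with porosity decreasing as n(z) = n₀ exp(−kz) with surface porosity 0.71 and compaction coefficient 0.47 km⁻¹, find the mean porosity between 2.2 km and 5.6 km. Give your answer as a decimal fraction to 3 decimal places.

⟨n⟩ = (1/(z₂−z₁)) ∫ n₀ e^(−kz) dz = n₀·(e^(−k·z₁) − e^(−k·z₂)) / (k·(z₂−z₁))
e^(−0.47×2.2) = 0.3556; e^(−0.47×5.6) = 0.0719
⟨n⟩ = 0.71 × (0.3556 − 0.0719) / (0.47 × 3.4) = 0.71 × 0.1775 = 0.1260

0.126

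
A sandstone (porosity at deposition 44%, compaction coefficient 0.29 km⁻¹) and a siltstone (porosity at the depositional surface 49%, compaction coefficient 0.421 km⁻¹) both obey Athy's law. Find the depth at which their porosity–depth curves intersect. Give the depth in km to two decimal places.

0.82 km

Set phi₀ₐ e^(−cₐZ) = phi₀ᵦ e^(−cᵦZ) ⇒ ln(phi₀ₐ/phi₀ᵦ) = (cₐ − cᵦ)·Z
Z = ln(0.44/0.49) / (0.29 − 0.421) = -0.1076 / -0.131 = 0.822 km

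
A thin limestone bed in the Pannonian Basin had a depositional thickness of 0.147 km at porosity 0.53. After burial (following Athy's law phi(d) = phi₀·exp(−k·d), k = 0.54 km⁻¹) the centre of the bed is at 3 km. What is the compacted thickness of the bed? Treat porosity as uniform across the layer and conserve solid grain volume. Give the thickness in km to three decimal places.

0.077 km

Porosity at 3 km: phi = 0.53·exp(−0.54×3) = 0.1049
Solid-volume conservation: h(1−phi) = h₀(1−phi₀) ⇒ h = h₀·(1−phi₀)/(1−phi)
h = 0.147 × (1 − 0.53)/(1 − 0.1049) = 0.147 × 0.5251 = 0.0772 km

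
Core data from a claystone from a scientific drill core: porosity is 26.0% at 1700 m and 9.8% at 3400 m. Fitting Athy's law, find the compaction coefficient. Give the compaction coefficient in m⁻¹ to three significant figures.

Working in km (1 km = 1000 m; β in km⁻¹ = β in m⁻¹ × 1000):
Athy: phi(Z) = phi₀ e^(−βZ) ⇒ phi₁/phi₂ = e^{β(Z₂−Z₁)} ⇒ β = ln(phi₁/phi₂)/(Z₂−Z₁)
β = ln(0.26/0.098) / (3.4 − 1.7) = ln(2.653) / 1.7 = 0.9757 / 1.7 = 0.5739 km⁻¹

0.000574 m⁻¹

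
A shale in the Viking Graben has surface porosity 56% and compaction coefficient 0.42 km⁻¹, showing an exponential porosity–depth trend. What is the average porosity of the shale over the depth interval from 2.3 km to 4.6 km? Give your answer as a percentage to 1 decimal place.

⟨n⟩ = (1/(z₂−z₁)) ∫ n₀ e^(−cz) dz = n₀·(e^(−c·z₁) − e^(−c·z₂)) / (c·(z₂−z₁))
e^(−0.42×2.3) = 0.3806; e^(−0.42×4.6) = 0.1449
⟨n⟩ = 0.56 × (0.3806 − 0.1449) / (0.42 × 2.3) = 0.56 × 0.2440 = 0.1367

13.7%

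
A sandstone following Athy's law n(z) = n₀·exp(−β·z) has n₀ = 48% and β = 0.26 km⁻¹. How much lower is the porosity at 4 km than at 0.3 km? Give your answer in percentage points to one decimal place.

n(0.3) = 0.48·e^(−0.26×0.3) = 0.4440
n(4) = 0.48·e^(−0.26×4) = 0.1697
Δn = 0.4440 − 0.1697 = 0.2743

27.4 percentage points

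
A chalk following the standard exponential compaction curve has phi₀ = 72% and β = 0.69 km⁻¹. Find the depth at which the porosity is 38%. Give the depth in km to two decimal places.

Invert Athy's law: Z = ln(phi₀/phi) / β
Z = ln(0.72/0.38) / 0.69 = ln(1.895) / 0.69 = 0.6391 / 0.69 = 0.926 km

0.93 km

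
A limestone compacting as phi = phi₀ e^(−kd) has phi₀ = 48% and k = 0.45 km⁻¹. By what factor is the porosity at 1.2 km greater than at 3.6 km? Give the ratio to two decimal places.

phi(d₁)/phi(d₂) = e^(−k·d₁)/e^(−k·d₂) = e^{k(d₂−d₁)}
= exp(0.45 × 2.4) = exp(1.08) = 2.9447

2.94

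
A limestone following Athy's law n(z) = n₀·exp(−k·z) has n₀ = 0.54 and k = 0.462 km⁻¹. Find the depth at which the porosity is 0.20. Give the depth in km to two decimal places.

Invert Athy's law: z = ln(n₀/n) / k
z = ln(0.54/0.2) / 0.462 = ln(2.7) / 0.462 = 0.9933 / 0.462 = 2.150 km

2.15 km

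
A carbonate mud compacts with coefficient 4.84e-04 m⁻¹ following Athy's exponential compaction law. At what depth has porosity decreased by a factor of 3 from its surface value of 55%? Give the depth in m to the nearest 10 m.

2270 m

Working in km (1 km = 1000 m; c in km⁻¹ = c in m⁻¹ × 1000):
n/n₀ = 1/3 ⇒ exp(−c·Z) = 1/3 ⇒ Z = ln(3) / c
Z = 1.0986 / 0.484 = 2.270 km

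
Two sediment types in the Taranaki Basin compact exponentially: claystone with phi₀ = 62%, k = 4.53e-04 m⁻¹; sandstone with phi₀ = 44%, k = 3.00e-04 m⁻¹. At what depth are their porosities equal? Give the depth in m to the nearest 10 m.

Working in km (1 km = 1000 m; k in km⁻¹ = k in m⁻¹ × 1000):
Set phi₀ₐ e^(−kₐz) = phi₀ᵦ e^(−kᵦz) ⇒ ln(phi₀ₐ/phi₀ᵦ) = (kₐ − kᵦ)·z
z = ln(0.62/0.44) / (0.453 − 0.3) = 0.3429 / 0.153 = 2.241 km

2240 m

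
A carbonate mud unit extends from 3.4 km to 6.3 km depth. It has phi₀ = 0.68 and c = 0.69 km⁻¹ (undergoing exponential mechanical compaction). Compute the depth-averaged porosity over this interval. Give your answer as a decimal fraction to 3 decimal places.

0.028

⟨phi⟩ = (1/(d₂−d₁)) ∫ phi₀ e^(−cd) dd = phi₀·(e^(−c·d₁) − e^(−c·d₂)) / (c·(d₂−d₁))
e^(−0.69×3.4) = 0.0958; e^(−0.69×6.3) = 0.0129
⟨phi⟩ = 0.68 × (0.0958 − 0.0129) / (0.69 × 2.9) = 0.68 × 0.0414 = 0.0281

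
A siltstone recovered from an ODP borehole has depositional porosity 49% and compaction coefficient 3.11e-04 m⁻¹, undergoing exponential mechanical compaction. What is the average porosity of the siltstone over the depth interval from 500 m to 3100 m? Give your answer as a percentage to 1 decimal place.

28.8%

Working in km (1 km = 1000 m; c in km⁻¹ = c in m⁻¹ × 1000):
⟨phi⟩ = (1/(Z₂−Z₁)) ∫ phi₀ e^(−cZ) dZ = phi₀·(e^(−c·Z₁) − e^(−c·Z₂)) / (c·(Z₂−Z₁))
e^(−0.311×0.5) = 0.8560; e^(−0.311×3.1) = 0.3813
⟨phi⟩ = 0.49 × (0.8560 − 0.3813) / (0.311 × 2.6) = 0.49 × 0.5870 = 0.2876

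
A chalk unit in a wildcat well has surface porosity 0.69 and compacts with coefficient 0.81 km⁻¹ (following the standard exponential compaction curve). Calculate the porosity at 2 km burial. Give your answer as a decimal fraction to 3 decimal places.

n = n₀·exp(−k·Z) = 0.69 × exp(−0.81 × 2) = 0.69 × exp(−1.62)
  = 0.69 × 0.1979 = 0.1366

0.137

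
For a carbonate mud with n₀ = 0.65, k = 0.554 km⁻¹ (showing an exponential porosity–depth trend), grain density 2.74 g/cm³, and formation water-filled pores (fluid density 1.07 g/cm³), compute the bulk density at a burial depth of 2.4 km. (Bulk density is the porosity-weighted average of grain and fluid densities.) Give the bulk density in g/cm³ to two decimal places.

Porosity at depth: n = 0.65·exp(−0.554×2.4) = 0.65×0.2646 = 0.1720
Bulk density: ρ_b = (1−n)ρ_g + n·ρ_f = 0.8280×2.74 + 0.1720×1.07
       = 2.269 + 0.184 = 2.453 g/cm³

2.45 g/cm³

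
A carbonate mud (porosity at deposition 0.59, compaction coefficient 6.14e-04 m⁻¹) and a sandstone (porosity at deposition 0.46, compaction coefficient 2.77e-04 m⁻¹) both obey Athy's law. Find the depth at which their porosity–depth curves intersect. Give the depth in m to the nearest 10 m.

Working in km (1 km = 1000 m; c in km⁻¹ = c in m⁻¹ × 1000):
Set φ₀ₐ e^(−cₐd) = φ₀ᵦ e^(−cᵦd) ⇒ ln(φ₀ₐ/φ₀ᵦ) = (cₐ − cᵦ)·d
d = ln(0.59/0.46) / (0.614 − 0.277) = 0.2489 / 0.337 = 0.739 km

740 m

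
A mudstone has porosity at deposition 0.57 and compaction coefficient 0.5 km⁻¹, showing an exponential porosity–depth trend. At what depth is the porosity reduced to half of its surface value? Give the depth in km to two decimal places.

φ/φ₀ = 1/2 ⇒ exp(−c·Z) = 1/2 ⇒ Z = ln(2) / c
Z = 0.6931 / 0.5 = 1.386 km

1.39 km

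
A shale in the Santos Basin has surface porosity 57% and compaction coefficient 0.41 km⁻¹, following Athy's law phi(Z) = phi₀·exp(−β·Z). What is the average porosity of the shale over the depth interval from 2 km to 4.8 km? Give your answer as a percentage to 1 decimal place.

14.9%

⟨phi⟩ = (1/(Z₂−Z₁)) ∫ phi₀ e^(−βZ) dZ = phi₀·(e^(−β·Z₁) − e^(−β·Z₂)) / (β·(Z₂−Z₁))
e^(−0.41×2) = 0.4404; e^(−0.41×4.8) = 0.1397
⟨phi⟩ = 0.57 × (0.4404 − 0.1397) / (0.41 × 2.8) = 0.57 × 0.2619 = 0.1493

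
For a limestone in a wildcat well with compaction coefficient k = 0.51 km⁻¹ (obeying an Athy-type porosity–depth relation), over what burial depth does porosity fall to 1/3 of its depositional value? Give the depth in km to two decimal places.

n/n₀ = 1/3 ⇒ exp(−k·z) = 1/3 ⇒ z = ln(3) / k
z = 1.0986 / 0.51 = 2.154 km

2.15 km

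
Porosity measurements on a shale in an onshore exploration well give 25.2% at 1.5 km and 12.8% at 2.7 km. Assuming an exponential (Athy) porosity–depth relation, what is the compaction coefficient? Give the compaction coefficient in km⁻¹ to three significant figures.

Athy: φ(Z) = φ₀ e^(−cZ) ⇒ φ₁/φ₂ = e^{c(Z₂−Z₁)} ⇒ c = ln(φ₁/φ₂)/(Z₂−Z₁)
c = ln(0.252/0.128) / (2.7 − 1.5) = ln(1.969) / 1.2 = 0.6774 / 1.2 = 0.5645 km⁻¹

0.564 km⁻¹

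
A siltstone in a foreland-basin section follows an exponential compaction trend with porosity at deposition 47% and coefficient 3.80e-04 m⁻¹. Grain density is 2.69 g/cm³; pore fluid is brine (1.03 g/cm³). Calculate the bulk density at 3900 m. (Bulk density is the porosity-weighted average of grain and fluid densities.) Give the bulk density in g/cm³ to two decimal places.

2.51 g/cm³

Working in km (1 km = 1000 m; k in km⁻¹ = k in m⁻¹ × 1000):
Porosity at depth: φ = 0.47·exp(−0.38×3.9) = 0.47×0.2272 = 0.1068
Bulk density: ρ_b = (1−φ)ρ_g + φ·ρ_f = 0.8932×2.69 + 0.1068×1.03
       = 2.403 + 0.110 = 2.513 g/cm³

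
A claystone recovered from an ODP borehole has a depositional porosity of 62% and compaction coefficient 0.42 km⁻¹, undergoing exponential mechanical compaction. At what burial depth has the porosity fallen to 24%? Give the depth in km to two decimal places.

Invert Athy's law: z = ln(phi₀/phi) / β
z = ln(0.62/0.24) / 0.42 = ln(2.583) / 0.42 = 0.9491 / 0.42 = 2.260 km

2.26 km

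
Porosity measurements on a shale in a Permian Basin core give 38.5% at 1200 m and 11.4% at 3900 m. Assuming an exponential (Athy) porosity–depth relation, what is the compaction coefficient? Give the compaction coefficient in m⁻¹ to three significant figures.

0.000451 m⁻¹

Working in km (1 km = 1000 m; k in km⁻¹ = k in m⁻¹ × 1000):
Athy: φ(d) = φ₀ e^(−kd) ⇒ φ₁/φ₂ = e^{k(d₂−d₁)} ⇒ k = ln(φ₁/φ₂)/(d₂−d₁)
k = ln(0.385/0.114) / (3.9 − 1.2) = ln(3.377) / 2.7 = 1.2170 / 2.7 = 0.4508 km⁻¹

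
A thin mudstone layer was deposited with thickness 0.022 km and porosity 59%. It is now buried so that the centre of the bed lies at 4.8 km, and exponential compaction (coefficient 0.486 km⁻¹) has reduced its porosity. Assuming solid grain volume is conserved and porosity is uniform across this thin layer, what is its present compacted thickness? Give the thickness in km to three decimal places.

0.010 km

Porosity at 4.8 km: n = 0.59·exp(−0.486×4.8) = 0.0572
Solid-volume conservation: h(1−n) = h₀(1−n₀) ⇒ h = h₀·(1−n₀)/(1−n)
h = 0.022 × (1 − 0.59)/(1 − 0.0572) = 0.022 × 0.4349 = 0.0096 km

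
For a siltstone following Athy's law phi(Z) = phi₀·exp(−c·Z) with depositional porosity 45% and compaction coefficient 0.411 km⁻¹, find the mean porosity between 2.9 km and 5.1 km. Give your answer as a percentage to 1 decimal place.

9.0%

⟨phi⟩ = (1/(Z₂−Z₁)) ∫ phi₀ e^(−cZ) dZ = phi₀·(e^(−c·Z₁) − e^(−c·Z₂)) / (c·(Z₂−Z₁))
e^(−0.411×2.9) = 0.3036; e^(−0.411×5.1) = 0.1229
⟨phi⟩ = 0.45 × (0.3036 − 0.1229) / (0.411 × 2.2) = 0.45 × 0.1999 = 0.0899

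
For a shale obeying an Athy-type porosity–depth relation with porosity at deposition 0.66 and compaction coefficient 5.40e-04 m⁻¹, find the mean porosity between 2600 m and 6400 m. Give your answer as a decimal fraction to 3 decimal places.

0.069

Working in km (1 km = 1000 m; β in km⁻¹ = β in m⁻¹ × 1000):
⟨φ⟩ = (1/(Z₂−Z₁)) ∫ φ₀ e^(−βZ) dZ = φ₀·(e^(−β·Z₁) − e^(−β·Z₂)) / (β·(Z₂−Z₁))
e^(−0.54×2.6) = 0.2456; e^(−0.54×6.4) = 0.0316
⟨φ⟩ = 0.66 × (0.2456 − 0.0316) / (0.54 × 3.8) = 0.66 × 0.1043 = 0.0688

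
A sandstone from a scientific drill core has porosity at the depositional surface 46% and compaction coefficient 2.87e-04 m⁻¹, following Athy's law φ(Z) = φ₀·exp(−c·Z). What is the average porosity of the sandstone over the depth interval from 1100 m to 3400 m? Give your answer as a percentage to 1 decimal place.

Working in km (1 km = 1000 m; c in km⁻¹ = c in m⁻¹ × 1000):
⟨φ⟩ = (1/(Z₂−Z₁)) ∫ φ₀ e^(−cZ) dZ = φ₀·(e^(−c·Z₁) − e^(−c·Z₂)) / (c·(Z₂−Z₁))
e^(−0.287×1.1) = 0.7293; e^(−0.287×3.4) = 0.3769
⟨φ⟩ = 0.46 × (0.7293 − 0.3769) / (0.287 × 2.3) = 0.46 × 0.5338 = 0.2456

24.6%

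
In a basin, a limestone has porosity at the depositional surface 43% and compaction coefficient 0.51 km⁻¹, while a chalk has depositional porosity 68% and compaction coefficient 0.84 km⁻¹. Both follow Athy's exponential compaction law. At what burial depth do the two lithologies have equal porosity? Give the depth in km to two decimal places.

1.39 km

Set phi₀ₐ e^(−βₐZ) = phi₀ᵦ e^(−βᵦZ) ⇒ ln(phi₀ₐ/phi₀ᵦ) = (βₐ − βᵦ)·Z
Z = ln(0.43/0.68) / (0.51 − 0.84) = -0.4583 / -0.33 = 1.389 km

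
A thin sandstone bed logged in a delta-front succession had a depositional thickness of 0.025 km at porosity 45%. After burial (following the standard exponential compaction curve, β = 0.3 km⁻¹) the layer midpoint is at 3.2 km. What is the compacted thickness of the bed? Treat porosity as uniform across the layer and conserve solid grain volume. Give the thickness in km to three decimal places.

Porosity at 3.2 km: n = 0.45·exp(−0.3×3.2) = 0.1723
Solid-volume conservation: h(1−n) = h₀(1−n₀) ⇒ h = h₀·(1−n₀)/(1−n)
h = 0.025 × (1 − 0.45)/(1 − 0.1723) = 0.025 × 0.6645 = 0.0166 km

0.017 km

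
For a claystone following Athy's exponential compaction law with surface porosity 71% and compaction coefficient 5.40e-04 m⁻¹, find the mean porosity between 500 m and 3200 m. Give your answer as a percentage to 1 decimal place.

Working in km (1 km = 1000 m; β in km⁻¹ = β in m⁻¹ × 1000):
⟨φ⟩ = (1/(z₂−z₁)) ∫ φ₀ e^(−βz) dz = φ₀·(e^(−β·z₁) − e^(−β·z₂)) / (β·(z₂−z₁))
e^(−0.54×0.5) = 0.7634; e^(−0.54×3.2) = 0.1776
⟨φ⟩ = 0.71 × (0.7634 − 0.1776) / (0.54 × 2.7) = 0.71 × 0.4017 = 0.2852

28.5%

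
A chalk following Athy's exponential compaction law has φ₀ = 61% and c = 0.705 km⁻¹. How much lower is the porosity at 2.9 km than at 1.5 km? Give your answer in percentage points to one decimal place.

13.3 percentage points

φ(1.5) = 0.61·e^(−0.705×1.5) = 0.2119
φ(2.9) = 0.61·e^(−0.705×2.9) = 0.0790
Δφ = 0.2119 − 0.0790 = 0.1329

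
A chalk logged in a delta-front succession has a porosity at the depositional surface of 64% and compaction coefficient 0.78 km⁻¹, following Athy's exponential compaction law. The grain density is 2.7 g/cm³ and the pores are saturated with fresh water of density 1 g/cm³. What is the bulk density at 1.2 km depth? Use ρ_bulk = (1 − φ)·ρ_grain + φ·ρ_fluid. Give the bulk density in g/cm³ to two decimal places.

2.27 g/cm³

Porosity at depth: n = 0.64·exp(−0.78×1.2) = 0.64×0.3922 = 0.2510
Bulk density: ρ_b = (1−n)ρ_g + n·ρ_f = 0.7490×2.7 + 0.2510×1
       = 2.022 + 0.251 = 2.273 g/cm³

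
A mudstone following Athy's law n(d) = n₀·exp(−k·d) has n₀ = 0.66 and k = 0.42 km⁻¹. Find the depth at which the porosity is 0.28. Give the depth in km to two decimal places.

2.04 km

Invert Athy's law: d = ln(n₀/n) / k
d = ln(0.66/0.28) / 0.42 = ln(2.357) / 0.42 = 0.8575 / 0.42 = 2.042 km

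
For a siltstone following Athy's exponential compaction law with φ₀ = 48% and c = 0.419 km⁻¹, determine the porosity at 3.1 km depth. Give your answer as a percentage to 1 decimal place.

13.1%

φ = φ₀·exp(−c·z) = 0.48 × exp(−0.419 × 3.1) = 0.48 × exp(−1.299)
  = 0.48 × 0.2728 = 0.1310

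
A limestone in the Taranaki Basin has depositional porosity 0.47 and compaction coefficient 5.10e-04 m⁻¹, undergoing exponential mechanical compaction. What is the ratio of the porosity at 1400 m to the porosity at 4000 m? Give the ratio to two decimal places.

3.77

Working in km (1 km = 1000 m; β in km⁻¹ = β in m⁻¹ × 1000):
φ(d₁)/φ(d₂) = e^(−β·d₁)/e^(−β·d₂) = e^{β(d₂−d₁)}
= exp(0.51 × 2.6) = exp(1.326) = 3.7659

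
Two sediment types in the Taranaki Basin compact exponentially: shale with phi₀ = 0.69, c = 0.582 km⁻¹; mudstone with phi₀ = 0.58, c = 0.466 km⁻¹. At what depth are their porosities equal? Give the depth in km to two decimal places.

Set phi₀ₐ e^(−cₐZ) = phi₀ᵦ e^(−cᵦZ) ⇒ ln(phi₀ₐ/phi₀ᵦ) = (cₐ − cᵦ)·Z
Z = ln(0.69/0.58) / (0.582 − 0.466) = 0.1737 / 0.116 = 1.497 km

1.50 km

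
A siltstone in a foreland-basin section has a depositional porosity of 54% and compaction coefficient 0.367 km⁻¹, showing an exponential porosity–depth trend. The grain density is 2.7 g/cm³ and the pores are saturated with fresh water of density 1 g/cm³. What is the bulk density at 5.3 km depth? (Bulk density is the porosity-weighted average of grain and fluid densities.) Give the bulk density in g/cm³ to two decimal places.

2.57 g/cm³

Porosity at depth: phi = 0.54·exp(−0.367×5.3) = 0.54×0.1430 = 0.0772
Bulk density: ρ_b = (1−phi)ρ_g + phi·ρ_f = 0.9228×2.7 + 0.0772×1
       = 2.492 + 0.077 = 2.569 g/cm³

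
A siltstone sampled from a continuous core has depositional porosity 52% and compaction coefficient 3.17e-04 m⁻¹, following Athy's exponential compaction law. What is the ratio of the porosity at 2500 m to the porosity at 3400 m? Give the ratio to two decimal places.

Working in km (1 km = 1000 m; c in km⁻¹ = c in m⁻¹ × 1000):
n(z₁)/n(z₂) = e^(−c·z₁)/e^(−c·z₂) = e^{c(z₂−z₁)}
= exp(0.317 × 0.9) = exp(0.2853) = 1.3302

1.33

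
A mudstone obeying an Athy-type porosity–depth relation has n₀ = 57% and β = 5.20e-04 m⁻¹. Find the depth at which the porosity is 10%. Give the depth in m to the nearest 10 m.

Working in km (1 km = 1000 m; β in km⁻¹ = β in m⁻¹ × 1000):
Invert Athy's law: z = ln(n₀/n) / β
z = ln(0.57/0.1) / 0.52 = ln(5.7) / 0.52 = 1.7405 / 0.52 = 3.347 km

3350 m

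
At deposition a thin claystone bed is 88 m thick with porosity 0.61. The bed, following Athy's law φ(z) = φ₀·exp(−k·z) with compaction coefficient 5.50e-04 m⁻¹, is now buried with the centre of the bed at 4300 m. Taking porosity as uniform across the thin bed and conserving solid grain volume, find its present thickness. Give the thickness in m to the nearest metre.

36 m

Working in km (1 km = 1000 m; k in km⁻¹ = k in m⁻¹ × 1000):
Porosity at 4.3 km: φ = 0.61·exp(−0.55×4.3) = 0.0573
Solid-volume conservation: h(1−φ) = h₀(1−φ₀) ⇒ h = h₀·(1−φ₀)/(1−φ)
h = 0.088 × (1 − 0.61)/(1 − 0.0573) = 0.088 × 0.4137 = 0.0364 km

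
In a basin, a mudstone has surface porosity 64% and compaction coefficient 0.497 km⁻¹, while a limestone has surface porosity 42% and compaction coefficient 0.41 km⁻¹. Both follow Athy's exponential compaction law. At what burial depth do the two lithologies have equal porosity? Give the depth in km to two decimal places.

Set φ₀ₐ e^(−βₐZ) = φ₀ᵦ e^(−βᵦZ) ⇒ ln(φ₀ₐ/φ₀ᵦ) = (βₐ − βᵦ)·Z
Z = ln(0.64/0.42) / (0.497 − 0.41) = 0.4212 / 0.087 = 4.842 km

4.84 km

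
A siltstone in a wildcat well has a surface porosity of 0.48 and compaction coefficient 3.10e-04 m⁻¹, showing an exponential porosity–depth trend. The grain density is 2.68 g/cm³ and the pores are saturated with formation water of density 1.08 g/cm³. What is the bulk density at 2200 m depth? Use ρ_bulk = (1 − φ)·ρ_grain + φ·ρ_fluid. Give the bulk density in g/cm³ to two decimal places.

2.29 g/cm³

Working in km (1 km = 1000 m; k in km⁻¹ = k in m⁻¹ × 1000):
Porosity at depth: n = 0.48·exp(−0.31×2.2) = 0.48×0.5056 = 0.2427
Bulk density: ρ_b = (1−n)ρ_g + n·ρ_f = 0.7573×2.68 + 0.2427×1.08
       = 2.030 + 0.262 = 2.292 g/cm³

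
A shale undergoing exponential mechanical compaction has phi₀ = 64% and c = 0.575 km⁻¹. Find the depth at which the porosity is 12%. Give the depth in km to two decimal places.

Invert Athy's law: z = ln(phi₀/phi) / c
z = ln(0.64/0.12) / 0.575 = ln(5.333) / 0.575 = 1.6740 / 0.575 = 2.911 km

2.91 km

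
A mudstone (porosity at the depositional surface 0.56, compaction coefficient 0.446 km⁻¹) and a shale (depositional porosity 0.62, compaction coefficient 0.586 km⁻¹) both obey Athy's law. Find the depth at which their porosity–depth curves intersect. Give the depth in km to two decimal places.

Set phi₀ₐ e^(−βₐd) = phi₀ᵦ e^(−βᵦd) ⇒ ln(phi₀ₐ/phi₀ᵦ) = (βₐ − βᵦ)·d
d = ln(0.56/0.62) / (0.446 − 0.586) = -0.1018 / -0.14 = 0.727 km

0.73 km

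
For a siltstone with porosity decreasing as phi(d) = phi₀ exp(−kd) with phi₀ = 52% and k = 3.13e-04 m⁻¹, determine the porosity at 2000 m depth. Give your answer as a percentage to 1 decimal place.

27.8%

Working in km (1 km = 1000 m; k in km⁻¹ = k in m⁻¹ × 1000):
phi = phi₀·exp(−k·d) = 0.52 × exp(−0.313 × 2) = 0.52 × exp(−0.626)
  = 0.52 × 0.5347 = 0.2781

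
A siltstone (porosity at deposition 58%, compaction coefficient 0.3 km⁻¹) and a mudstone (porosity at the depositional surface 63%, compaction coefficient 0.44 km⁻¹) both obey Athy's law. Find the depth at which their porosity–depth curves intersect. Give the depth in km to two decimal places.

Set phi₀ₐ e^(−cₐd) = phi₀ᵦ e^(−cᵦd) ⇒ ln(phi₀ₐ/phi₀ᵦ) = (cₐ − cᵦ)·d
d = ln(0.58/0.63) / (0.3 − 0.44) = -0.0827 / -0.14 = 0.591 km

0.59 km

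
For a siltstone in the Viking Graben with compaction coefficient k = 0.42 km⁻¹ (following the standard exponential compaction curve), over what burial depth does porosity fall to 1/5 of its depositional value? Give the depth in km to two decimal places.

n/n₀ = 1/5 ⇒ exp(−k·d) = 1/5 ⇒ d = ln(5) / k
d = 1.6094 / 0.42 = 3.832 km

3.83 km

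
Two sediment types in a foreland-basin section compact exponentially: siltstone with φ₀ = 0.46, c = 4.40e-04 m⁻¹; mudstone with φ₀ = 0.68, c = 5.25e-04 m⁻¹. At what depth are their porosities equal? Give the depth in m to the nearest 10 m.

4600 m

Working in km (1 km = 1000 m; c in km⁻¹ = c in m⁻¹ × 1000):
Set φ₀ₐ e^(−cₐZ) = φ₀ᵦ e^(−cᵦZ) ⇒ ln(φ₀ₐ/φ₀ᵦ) = (cₐ − cᵦ)·Z
Z = ln(0.46/0.68) / (0.44 − 0.525) = -0.3909 / -0.085 = 4.598 km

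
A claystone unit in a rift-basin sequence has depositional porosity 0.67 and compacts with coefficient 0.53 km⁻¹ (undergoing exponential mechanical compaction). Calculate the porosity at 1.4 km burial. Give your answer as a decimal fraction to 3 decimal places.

0.319

n = n₀·exp(−k·Z) = 0.67 × exp(−0.53 × 1.4) = 0.67 × exp(−0.742)
  = 0.67 × 0.4762 = 0.3190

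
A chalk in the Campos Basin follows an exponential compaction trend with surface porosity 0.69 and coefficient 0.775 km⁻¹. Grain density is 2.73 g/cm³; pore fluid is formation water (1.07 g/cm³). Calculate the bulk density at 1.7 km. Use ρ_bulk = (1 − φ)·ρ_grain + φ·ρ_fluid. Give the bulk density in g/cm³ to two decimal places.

Porosity at depth: n = 0.69·exp(−0.775×1.7) = 0.69×0.2678 = 0.1848
Bulk density: ρ_b = (1−n)ρ_g + n·ρ_f = 0.8152×2.73 + 0.1848×1.07
       = 2.226 + 0.198 = 2.423 g/cm³

2.42 g/cm³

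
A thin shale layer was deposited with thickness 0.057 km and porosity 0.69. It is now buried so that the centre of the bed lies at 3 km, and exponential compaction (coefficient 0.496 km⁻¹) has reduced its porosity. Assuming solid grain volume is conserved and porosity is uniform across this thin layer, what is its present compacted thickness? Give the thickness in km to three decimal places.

0.021 km

Porosity at 3 km: phi = 0.69·exp(−0.496×3) = 0.1558
Solid-volume conservation: h(1−phi) = h₀(1−phi₀) ⇒ h = h₀·(1−phi₀)/(1−phi)
h = 0.057 × (1 − 0.69)/(1 − 0.1558) = 0.057 × 0.3672 = 0.0209 km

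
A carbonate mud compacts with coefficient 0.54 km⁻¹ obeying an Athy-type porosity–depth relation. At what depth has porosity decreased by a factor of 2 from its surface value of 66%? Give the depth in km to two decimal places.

φ/φ₀ = 1/2 ⇒ exp(−c·z) = 1/2 ⇒ z = ln(2) / c
z = 0.6931 / 0.54 = 1.284 km

1.28 km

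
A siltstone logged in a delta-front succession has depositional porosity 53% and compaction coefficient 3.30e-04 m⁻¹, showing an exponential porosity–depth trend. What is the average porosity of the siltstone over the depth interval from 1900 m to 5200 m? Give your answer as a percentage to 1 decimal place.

Working in km (1 km = 1000 m; c in km⁻¹ = c in m⁻¹ × 1000):
⟨n⟩ = (1/(z₂−z₁)) ∫ n₀ e^(−cz) dz = n₀·(e^(−c·z₁) − e^(−c·z₂)) / (c·(z₂−z₁))
e^(−0.33×1.9) = 0.5342; e^(−0.33×5.2) = 0.1798
⟨n⟩ = 0.53 × (0.5342 − 0.1798) / (0.33 × 3.3) = 0.53 × 0.3254 = 0.1725

17.2%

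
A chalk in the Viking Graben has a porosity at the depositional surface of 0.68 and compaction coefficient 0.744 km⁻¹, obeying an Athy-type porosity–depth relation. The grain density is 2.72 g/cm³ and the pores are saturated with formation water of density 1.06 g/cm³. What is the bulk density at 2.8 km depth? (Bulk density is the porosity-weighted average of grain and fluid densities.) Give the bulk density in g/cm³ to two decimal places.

Porosity at depth: n = 0.68·exp(−0.744×2.8) = 0.68×0.1245 = 0.0847
Bulk density: ρ_b = (1−n)ρ_g + n·ρ_f = 0.9153×2.72 + 0.0847×1.06
       = 2.490 + 0.090 = 2.579 g/cm³

2.58 g/cm³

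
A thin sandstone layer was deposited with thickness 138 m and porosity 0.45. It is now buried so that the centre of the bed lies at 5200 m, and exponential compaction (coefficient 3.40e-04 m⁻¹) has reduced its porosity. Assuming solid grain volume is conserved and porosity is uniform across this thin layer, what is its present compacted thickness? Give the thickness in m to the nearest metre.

82 m

Working in km (1 km = 1000 m; c in km⁻¹ = c in m⁻¹ × 1000):
Porosity at 5.2 km: φ = 0.45·exp(−0.34×5.2) = 0.0768
Solid-volume conservation: h(1−φ) = h₀(1−φ₀) ⇒ h = h₀·(1−φ₀)/(1−φ)
h = 0.138 × (1 − 0.45)/(1 − 0.0768) = 0.138 × 0.5958 = 0.0822 km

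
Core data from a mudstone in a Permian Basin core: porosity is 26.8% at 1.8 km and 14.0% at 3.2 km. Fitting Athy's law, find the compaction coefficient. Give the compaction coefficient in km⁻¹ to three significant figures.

0.464 km⁻¹

Athy: φ(d) = φ₀ e^(−βd) ⇒ φ₁/φ₂ = e^{β(d₂−d₁)} ⇒ β = ln(φ₁/φ₂)/(d₂−d₁)
β = ln(0.268/0.14) / (3.2 − 1.8) = ln(1.914) / 1.4 = 0.6493 / 1.4 = 0.4638 km⁻¹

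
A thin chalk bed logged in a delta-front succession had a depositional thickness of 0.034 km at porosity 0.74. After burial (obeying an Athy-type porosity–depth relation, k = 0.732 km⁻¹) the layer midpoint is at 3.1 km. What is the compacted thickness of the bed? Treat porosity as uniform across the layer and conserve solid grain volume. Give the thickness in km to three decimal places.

Porosity at 3.1 km: phi = 0.74·exp(−0.732×3.1) = 0.0765
Solid-volume conservation: h(1−phi) = h₀(1−phi₀) ⇒ h = h₀·(1−phi₀)/(1−phi)
h = 0.034 × (1 − 0.74)/(1 − 0.0765) = 0.034 × 0.2815 = 0.0096 km

0.010 km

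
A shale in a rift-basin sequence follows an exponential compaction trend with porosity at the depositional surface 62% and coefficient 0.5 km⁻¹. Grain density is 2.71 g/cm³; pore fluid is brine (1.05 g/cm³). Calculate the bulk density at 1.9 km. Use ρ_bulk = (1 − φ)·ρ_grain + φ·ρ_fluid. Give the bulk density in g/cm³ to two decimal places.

Porosity at depth: n = 0.62·exp(−0.5×1.9) = 0.62×0.3867 = 0.2398
Bulk density: ρ_b = (1−n)ρ_g + n·ρ_f = 0.7602×2.71 + 0.2398×1.05
       = 2.060 + 0.252 = 2.312 g/cm³

2.31 g/cm³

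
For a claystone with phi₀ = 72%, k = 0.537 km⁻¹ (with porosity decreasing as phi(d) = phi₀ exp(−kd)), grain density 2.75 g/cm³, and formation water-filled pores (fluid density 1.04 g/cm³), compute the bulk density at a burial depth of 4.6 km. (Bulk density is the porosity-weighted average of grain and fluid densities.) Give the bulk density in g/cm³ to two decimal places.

2.65 g/cm³

Porosity at depth: phi = 0.72·exp(−0.537×4.6) = 0.72×0.0846 = 0.0609
Bulk density: ρ_b = (1−phi)ρ_g + phi·ρ_f = 0.9391×2.75 + 0.0609×1.04
       = 2.583 + 0.063 = 2.646 g/cm³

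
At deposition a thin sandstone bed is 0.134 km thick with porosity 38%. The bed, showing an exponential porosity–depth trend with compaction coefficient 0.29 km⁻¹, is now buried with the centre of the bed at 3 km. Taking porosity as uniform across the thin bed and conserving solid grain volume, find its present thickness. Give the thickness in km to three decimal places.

Porosity at 3 km: φ = 0.38·exp(−0.29×3) = 0.1592
Solid-volume conservation: h(1−φ) = h₀(1−φ₀) ⇒ h = h₀·(1−φ₀)/(1−φ)
h = 0.134 × (1 − 0.38)/(1 − 0.1592) = 0.134 × 0.7374 = 0.0988 km

0.099 km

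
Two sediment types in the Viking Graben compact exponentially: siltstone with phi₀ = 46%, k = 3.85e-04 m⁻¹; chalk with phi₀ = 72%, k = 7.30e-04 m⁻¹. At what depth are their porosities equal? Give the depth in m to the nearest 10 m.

Working in km (1 km = 1000 m; k in km⁻¹ = k in m⁻¹ × 1000):
Set phi₀ₐ e^(−kₐz) = phi₀ᵦ e^(−kᵦz) ⇒ ln(phi₀ₐ/phi₀ᵦ) = (kₐ − kᵦ)·z
z = ln(0.46/0.72) / (0.385 − 0.73) = -0.4480 / -0.345 = 1.299 km

1300 m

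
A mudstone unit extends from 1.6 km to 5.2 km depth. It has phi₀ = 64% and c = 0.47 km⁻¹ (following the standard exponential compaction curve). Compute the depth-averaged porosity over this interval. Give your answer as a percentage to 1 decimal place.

14.5%

⟨phi⟩ = (1/(Z₂−Z₁)) ∫ phi₀ e^(−cZ) dZ = phi₀·(e^(−c·Z₁) − e^(−c·Z₂)) / (c·(Z₂−Z₁))
e^(−0.47×1.6) = 0.4714; e^(−0.47×5.2) = 0.0868
⟨phi⟩ = 0.64 × (0.4714 − 0.0868) / (0.47 × 3.6) = 0.64 × 0.2273 = 0.1455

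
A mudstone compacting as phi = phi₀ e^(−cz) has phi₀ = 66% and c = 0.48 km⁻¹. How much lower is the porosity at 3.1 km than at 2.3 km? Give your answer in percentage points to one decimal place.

phi(2.3) = 0.66·e^(−0.48×2.3) = 0.2188
phi(3.1) = 0.66·e^(−0.48×3.1) = 0.1490
Δphi = 0.2188 − 0.1490 = 0.0698

7.0 percentage points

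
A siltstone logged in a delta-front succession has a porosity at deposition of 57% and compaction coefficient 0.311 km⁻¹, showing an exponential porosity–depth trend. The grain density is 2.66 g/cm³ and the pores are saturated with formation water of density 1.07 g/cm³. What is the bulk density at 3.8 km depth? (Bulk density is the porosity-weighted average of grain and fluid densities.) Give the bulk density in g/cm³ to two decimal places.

Porosity at depth: φ = 0.57·exp(−0.311×3.8) = 0.57×0.3067 = 0.1748
Bulk density: ρ_b = (1−φ)ρ_g + φ·ρ_f = 0.8252×2.66 + 0.1748×1.07
       = 2.195 + 0.187 = 2.382 g/cm³

2.38 g/cm³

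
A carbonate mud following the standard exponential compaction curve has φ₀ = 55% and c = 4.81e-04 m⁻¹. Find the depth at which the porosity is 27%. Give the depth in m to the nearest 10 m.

1480 m

Working in km (1 km = 1000 m; c in km⁻¹ = c in m⁻¹ × 1000):
Invert Athy's law: z = ln(φ₀/φ) / c
z = ln(0.55/0.27) / 0.481 = ln(2.037) / 0.481 = 0.7115 / 0.481 = 1.479 km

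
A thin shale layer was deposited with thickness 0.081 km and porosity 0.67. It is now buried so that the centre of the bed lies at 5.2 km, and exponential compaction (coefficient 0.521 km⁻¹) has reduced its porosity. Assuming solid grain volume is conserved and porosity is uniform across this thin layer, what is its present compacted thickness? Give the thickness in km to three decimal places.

Porosity at 5.2 km: φ = 0.67·exp(−0.521×5.2) = 0.0446
Solid-volume conservation: h(1−φ) = h₀(1−φ₀) ⇒ h = h₀·(1−φ₀)/(1−φ)
h = 0.081 × (1 − 0.67)/(1 − 0.0446) = 0.081 × 0.3454 = 0.0280 km

0.028 km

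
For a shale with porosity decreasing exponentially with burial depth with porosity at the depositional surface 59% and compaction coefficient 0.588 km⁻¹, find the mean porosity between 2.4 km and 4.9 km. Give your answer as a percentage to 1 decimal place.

⟨φ⟩ = (1/(z₂−z₁)) ∫ φ₀ e^(−kz) dz = φ₀·(e^(−k·z₁) − e^(−k·z₂)) / (k·(z₂−z₁))
e^(−0.588×2.4) = 0.2439; e^(−0.588×4.9) = 0.0561
⟨φ⟩ = 0.59 × (0.2439 − 0.0561) / (0.588 × 2.5) = 0.59 × 0.1277 = 0.0754

7.5%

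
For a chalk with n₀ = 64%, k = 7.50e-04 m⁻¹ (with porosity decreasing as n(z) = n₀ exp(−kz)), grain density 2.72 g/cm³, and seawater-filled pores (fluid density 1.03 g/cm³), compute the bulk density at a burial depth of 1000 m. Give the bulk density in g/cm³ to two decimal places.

2.21 g/cm³

Working in km (1 km = 1000 m; k in km⁻¹ = k in m⁻¹ × 1000):
Porosity at depth: n = 0.64·exp(−0.75×1) = 0.64×0.4724 = 0.3023
Bulk density: ρ_b = (1−n)ρ_g + n·ρ_f = 0.6977×2.72 + 0.3023×1.03
       = 1.898 + 0.311 = 2.209 g/cm³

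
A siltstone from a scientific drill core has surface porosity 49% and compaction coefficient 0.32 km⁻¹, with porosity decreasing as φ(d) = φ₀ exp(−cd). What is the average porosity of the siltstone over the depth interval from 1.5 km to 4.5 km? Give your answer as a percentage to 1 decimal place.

⟨φ⟩ = (1/(d₂−d₁)) ∫ φ₀ e^(−cd) dd = φ₀·(e^(−c·d₁) − e^(−c·d₂)) / (c·(d₂−d₁))
e^(−0.32×1.5) = 0.6188; e^(−0.32×4.5) = 0.2369
⟨φ⟩ = 0.49 × (0.6188 − 0.2369) / (0.32 × 3) = 0.49 × 0.3978 = 0.1949

19.5%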